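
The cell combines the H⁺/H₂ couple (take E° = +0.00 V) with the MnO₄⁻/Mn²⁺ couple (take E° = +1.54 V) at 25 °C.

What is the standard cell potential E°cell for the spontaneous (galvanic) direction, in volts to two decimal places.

+1.54 V

The MnO₄⁻/Mn²⁺ couple has the higher reduction potential, so it is the cathode; H⁺/H₂ is oxidised at the anode.
E°cell = E°(cathode) − E°(anode) = (+1.54) − (+0.00) = +1.54 V.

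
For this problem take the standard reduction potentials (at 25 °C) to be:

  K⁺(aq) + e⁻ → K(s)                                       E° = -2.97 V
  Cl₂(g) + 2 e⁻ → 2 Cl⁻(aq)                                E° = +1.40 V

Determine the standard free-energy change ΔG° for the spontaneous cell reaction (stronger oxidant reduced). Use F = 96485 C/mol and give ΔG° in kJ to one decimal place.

-843.3 kJ

Cl₂/Cl⁻ (E° = +1.40 V) is the cathode; K⁺/K (E° = -2.97 V) is the anode, so E°cell = +4.37 V.
Balancing electrons gives n = 2 (lcm of 2 and 1).
ΔG° = −nFE° = −(2)(96485)(+4.37) = -843,279 J = -843.3 kJ.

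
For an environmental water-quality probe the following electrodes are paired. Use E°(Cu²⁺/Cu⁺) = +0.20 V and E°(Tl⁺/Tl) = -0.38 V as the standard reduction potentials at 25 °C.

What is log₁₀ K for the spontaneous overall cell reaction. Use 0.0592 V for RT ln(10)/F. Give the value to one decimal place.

9.8

Cathode: Cu²⁺/Cu⁺; anode: Tl⁺/Tl. E°cell = +0.58 V, n = 1.
log K = nE°cell / 0.0592 = (1)(+0.58) / 0.0592 = 9.8.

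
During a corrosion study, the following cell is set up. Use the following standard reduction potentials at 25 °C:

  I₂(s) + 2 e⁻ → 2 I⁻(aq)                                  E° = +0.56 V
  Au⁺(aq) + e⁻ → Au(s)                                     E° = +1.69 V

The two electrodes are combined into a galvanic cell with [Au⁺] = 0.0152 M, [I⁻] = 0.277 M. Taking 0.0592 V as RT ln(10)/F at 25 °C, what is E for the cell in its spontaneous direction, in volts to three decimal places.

+0.989 V

Au⁺/Au is the cathode (higher E°), I₂/I⁻ the anode: E°cell = +1.69 − (+0.56) = +1.13 V, n = 2.
Overall: 2 Au⁺(aq) + 2 I⁻(aq) → 2 Au(s) + I₂(s)
Q = 1 / ([Au⁺]^2·[I⁻]^2); log Q = 4.751.
E = E° − (0.0592/n) log Q = +1.13 − (0.0592/2)(4.751) = +0.989 V.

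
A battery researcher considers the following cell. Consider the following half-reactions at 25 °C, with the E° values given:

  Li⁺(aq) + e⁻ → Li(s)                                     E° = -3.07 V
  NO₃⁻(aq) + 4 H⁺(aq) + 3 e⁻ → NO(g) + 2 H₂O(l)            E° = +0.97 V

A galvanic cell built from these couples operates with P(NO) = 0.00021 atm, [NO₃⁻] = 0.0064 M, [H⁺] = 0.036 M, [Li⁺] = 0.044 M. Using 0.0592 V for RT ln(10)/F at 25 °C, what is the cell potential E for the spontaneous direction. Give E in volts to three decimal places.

NO₃⁻/NO is the cathode (higher E°), Li⁺/Li the anode: E°cell = +0.97 − (-3.07) = +4.04 V, n = 3.
Overall: NO₃⁻(aq) + 4 H⁺(aq) + 3 Li(s) → NO(g) + 2 H₂O(l) + 3 Li⁺(aq)
Q = P(NO)·[Li⁺]^3 / ([NO₃⁻]·[H⁺]^4); log Q = 0.221.
E = E° − (0.0592/n) log Q = +4.04 − (0.0592/3)(0.221) = +4.036 V.

+4.036 V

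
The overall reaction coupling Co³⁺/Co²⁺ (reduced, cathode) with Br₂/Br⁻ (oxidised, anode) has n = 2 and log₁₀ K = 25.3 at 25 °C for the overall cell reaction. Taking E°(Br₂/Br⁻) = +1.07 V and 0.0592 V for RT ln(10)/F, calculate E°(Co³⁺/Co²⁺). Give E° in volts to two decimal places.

E°cell = (0.0592/n)·log K = (0.0592/2)(25.3) = +0.749 V.
Since Co³⁺/Co²⁺ is the cathode and Br₂/Br⁻ the anode, E°cell = E°(Co³⁺/Co²⁺) − E°(Br₂/Br⁻).
So E°(Co³⁺/Co²⁺) = E°cell + E°(Br₂/Br⁻) = +0.749 + (+1.07) = +1.82 V.

+1.82 V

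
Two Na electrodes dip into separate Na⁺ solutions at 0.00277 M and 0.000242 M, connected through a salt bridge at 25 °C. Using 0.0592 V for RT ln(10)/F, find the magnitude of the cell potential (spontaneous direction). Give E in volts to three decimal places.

+0.063 V

For a concentration cell E°cell = 0. The 0.00277 M side is the cathode (reduction is favoured where [Na⁺] is higher).
With n = 1, E = −(0.0592/1) log([Na⁺]ₐₙ/[Na⁺]꜀ₐₜ) = −(0.0592/1) log(0.000242/0.00277) = −(0.0592/1)(-1.059) = +0.063 V.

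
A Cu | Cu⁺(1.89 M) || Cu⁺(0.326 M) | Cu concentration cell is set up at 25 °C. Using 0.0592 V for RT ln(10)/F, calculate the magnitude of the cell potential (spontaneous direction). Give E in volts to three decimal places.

For a concentration cell E°cell = 0. The 1.89 M side is the cathode (reduction is favoured where [Cu⁺] is higher).
With n = 1, E = −(0.0592/1) log([Cu⁺]ₐₙ/[Cu⁺]꜀ₐₜ) = −(0.0592/1) log(0.326/1.89) = −(0.0592/1)(-0.763) = +0.045 V.

+0.045 V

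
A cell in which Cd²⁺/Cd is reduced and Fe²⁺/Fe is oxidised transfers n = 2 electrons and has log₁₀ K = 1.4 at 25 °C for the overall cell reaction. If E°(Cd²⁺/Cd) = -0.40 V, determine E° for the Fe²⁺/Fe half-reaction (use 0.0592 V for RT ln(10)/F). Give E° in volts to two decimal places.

-0.44 V

E°cell = (0.0592/n)·log K = (0.0592/2)(1.4) = +0.041 V.
Since Cd²⁺/Cd is the cathode and Fe²⁺/Fe the anode, E°cell = E°(Cd²⁺/Cd) − E°(Fe²⁺/Fe).
So E°(Fe²⁺/Fe) = E°(Cd²⁺/Cd) − E°cell = (-0.40) − (+0.041) = -0.44 V.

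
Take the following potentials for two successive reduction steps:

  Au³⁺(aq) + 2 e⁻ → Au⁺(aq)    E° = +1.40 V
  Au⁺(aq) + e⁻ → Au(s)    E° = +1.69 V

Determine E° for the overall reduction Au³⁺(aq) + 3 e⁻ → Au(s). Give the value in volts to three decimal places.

Standard free energies of sequential steps add: ΔG°₃ = ΔG°₁ + ΔG°₂, so n₃E°₃ = n₁E°₁ + n₂E°₂.
E°₃ = (2×+1.40 + 1×+1.69) / 3 = (+4.490) / 3 = +1.497 V.

+1.497 V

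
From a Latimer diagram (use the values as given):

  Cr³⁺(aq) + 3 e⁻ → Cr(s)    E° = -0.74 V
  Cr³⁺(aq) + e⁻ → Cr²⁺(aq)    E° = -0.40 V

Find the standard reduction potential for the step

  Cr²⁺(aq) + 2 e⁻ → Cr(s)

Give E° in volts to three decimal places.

Sequential free energies add, so n₃E°₃ = n₁E°₁ + n₂E°₂.
With n₃ = 3, and the known step contributing 1×(-0.40) V, the unknown satisfies 2·E° = 3×(-0.74) − 1×(-0.40) = -1.820.
E° = -1.820 / 2 = -0.910 V.

-0.910 V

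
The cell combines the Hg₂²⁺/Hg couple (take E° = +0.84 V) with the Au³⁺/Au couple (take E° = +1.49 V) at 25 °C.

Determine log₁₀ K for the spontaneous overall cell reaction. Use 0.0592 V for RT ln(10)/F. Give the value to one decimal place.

Cathode: Au³⁺/Au; anode: Hg₂²⁺/Hg. E°cell = +0.65 V, n = 6.
log K = nE°cell / 0.0592 = (6)(+0.65) / 0.0592 = 65.9.

65.9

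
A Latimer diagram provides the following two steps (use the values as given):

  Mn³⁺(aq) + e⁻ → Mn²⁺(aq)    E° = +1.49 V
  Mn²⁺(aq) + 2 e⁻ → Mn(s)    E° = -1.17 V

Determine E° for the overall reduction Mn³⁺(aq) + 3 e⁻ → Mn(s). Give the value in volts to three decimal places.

-0.283 V

Adding the free-energy changes (−nFE°) of the two steps gives −n₃FE°₃ = −n₁FE°₁ − n₂FE°₂.
E°₃ = (1×+1.49 + 2×-1.17) / 3 = (-0.850) / 3 = -0.283 V.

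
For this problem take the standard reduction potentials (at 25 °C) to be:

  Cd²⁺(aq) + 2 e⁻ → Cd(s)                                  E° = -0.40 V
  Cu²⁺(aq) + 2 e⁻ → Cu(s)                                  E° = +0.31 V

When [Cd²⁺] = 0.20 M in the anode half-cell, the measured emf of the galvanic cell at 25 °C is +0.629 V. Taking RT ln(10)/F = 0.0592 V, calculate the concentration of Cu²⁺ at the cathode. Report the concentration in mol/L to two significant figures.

0.00037 M

Cu²⁺/Cu is the cathode, Cd²⁺/Cd the anode: E°cell = +0.71 V, n = 2.
Overall reaction: Cu²⁺(aq) + Cd(s) → Cu(s) + Cd²⁺(aq); Q = [Cd²⁺]^1/[Cu²⁺]^1.
From E = E° − (0.0592/n) log Q: log Q = (E° − E)·n/0.0592 = (+0.71 − (+0.629))·2/0.0592 = 2.7365.
So 1·log[Cu²⁺] = 1·log(0.2) − log Q = -0.6990 − (2.7365) = -3.4355; [Cu²⁺] = 10^(-3.4355) ≈ 0.00037 M.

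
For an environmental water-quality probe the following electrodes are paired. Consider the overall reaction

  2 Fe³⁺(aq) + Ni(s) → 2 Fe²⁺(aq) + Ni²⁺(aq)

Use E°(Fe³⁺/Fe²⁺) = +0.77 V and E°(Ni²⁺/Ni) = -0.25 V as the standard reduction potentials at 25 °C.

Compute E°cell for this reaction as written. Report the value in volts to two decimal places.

+1.02 V

The Fe³⁺/Fe²⁺ couple has the higher reduction potential, so it is the cathode; Ni²⁺/Ni is oxidised at the anode.
E°cell = E°(cathode) − E°(anode) = (+0.77) − (-0.25) = +1.02 V.
Since E°cell > 0, the reaction is spontaneous under standard conditions.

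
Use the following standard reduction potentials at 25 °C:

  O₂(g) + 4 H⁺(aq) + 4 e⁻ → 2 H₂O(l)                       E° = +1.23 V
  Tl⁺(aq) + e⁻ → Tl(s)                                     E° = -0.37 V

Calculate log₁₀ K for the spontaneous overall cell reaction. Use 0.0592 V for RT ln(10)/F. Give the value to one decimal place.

108.1

Cathode: O₂/H₂O; anode: Tl⁺/Tl. E°cell = +1.60 V, n = 4.
log K = nE°cell / 0.0592 = (4)(+1.60) / 0.0592 = 108.1.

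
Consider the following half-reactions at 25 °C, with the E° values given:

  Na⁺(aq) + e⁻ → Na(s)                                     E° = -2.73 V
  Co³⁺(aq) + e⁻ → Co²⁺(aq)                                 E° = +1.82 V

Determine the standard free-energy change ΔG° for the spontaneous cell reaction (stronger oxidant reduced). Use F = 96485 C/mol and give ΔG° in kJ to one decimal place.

-439.0 kJ

Co³⁺/Co²⁺ (E° = +1.82 V) is the cathode; Na⁺/Na (E° = -2.73 V) is the anode, so E°cell = +4.55 V.
Balancing electrons gives n = 1 (lcm of 1 and 1).
ΔG° = −nFE° = −(1)(96485)(+4.55) = -439,007 J = -439.0 kJ.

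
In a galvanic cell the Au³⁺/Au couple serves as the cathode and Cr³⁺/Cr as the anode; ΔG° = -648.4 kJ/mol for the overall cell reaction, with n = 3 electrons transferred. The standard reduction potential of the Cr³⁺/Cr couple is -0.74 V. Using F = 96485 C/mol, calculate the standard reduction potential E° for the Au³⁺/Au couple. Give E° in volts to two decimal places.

E°cell = −ΔG°/(nF) = −(-648.4×10³)/((3)(96485)) = +2.240 V.
Since Au³⁺/Au is the cathode and Cr³⁺/Cr the anode, E°cell = E°(Au³⁺/Au) − E°(Cr³⁺/Cr).
So E°(Au³⁺/Au) = E°cell + E°(Cr³⁺/Cr) = +2.240 + (-0.74) = +1.50 V.

+1.50 V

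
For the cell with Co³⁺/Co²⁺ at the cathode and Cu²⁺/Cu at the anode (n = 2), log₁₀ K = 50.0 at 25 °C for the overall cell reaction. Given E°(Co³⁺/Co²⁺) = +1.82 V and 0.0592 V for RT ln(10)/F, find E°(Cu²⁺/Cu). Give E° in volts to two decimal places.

E°cell = (0.0592/n)·log K = (0.0592/2)(50.0) = +1.480 V.
Since Co³⁺/Co²⁺ is the cathode and Cu²⁺/Cu the anode, E°cell = E°(Co³⁺/Co²⁺) − E°(Cu²⁺/Cu).
So E°(Cu²⁺/Cu) = E°(Co³⁺/Co²⁺) − E°cell = (+1.82) − (+1.480) = +0.34 V.

+0.34 V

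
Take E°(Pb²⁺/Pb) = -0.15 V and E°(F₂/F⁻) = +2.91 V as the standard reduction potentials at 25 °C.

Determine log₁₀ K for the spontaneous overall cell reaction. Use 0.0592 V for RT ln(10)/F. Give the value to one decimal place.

103.4

Cathode: F₂/F⁻; anode: Pb²⁺/Pb. E°cell = +3.06 V, n = 2.
log K = nE°cell / 0.0592 = (2)(+3.06) / 0.0592 = 103.4.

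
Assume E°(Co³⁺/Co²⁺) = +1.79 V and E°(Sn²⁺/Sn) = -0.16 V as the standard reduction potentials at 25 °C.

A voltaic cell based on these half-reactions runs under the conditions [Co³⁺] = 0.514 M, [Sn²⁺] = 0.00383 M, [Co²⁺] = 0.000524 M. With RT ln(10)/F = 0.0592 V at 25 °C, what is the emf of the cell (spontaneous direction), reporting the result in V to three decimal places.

Co³⁺/Co²⁺ is the cathode (higher E°), Sn²⁺/Sn the anode: E°cell = +1.79 − (-0.16) = +1.95 V, n = 2.
Overall: 2 Co³⁺(aq) + Sn(s) → 2 Co²⁺(aq) + Sn²⁺(aq)
Q = [Co²⁺]^2·[Sn²⁺] / ([Co³⁺]^2); log Q = -8.400.
E = E° − (0.0592/n) log Q = +1.95 − (0.0592/2)(-8.400) = +2.199 V.

+2.199 V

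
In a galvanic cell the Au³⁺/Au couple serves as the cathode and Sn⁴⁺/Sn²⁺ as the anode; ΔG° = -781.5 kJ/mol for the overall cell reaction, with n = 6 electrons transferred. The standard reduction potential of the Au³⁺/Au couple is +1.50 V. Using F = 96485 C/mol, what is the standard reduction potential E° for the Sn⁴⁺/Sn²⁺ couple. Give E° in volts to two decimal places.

+0.15 V

E°cell = −ΔG°/(nF) = −(-781.5×10³)/((6)(96485)) = +1.350 V.
Since Au³⁺/Au is the cathode and Sn⁴⁺/Sn²⁺ the anode, E°cell = E°(Au³⁺/Au) − E°(Sn⁴⁺/Sn²⁺).
So E°(Sn⁴⁺/Sn²⁺) = E°(Au³⁺/Au) − E°cell = (+1.50) − (+1.350) = +0.15 V.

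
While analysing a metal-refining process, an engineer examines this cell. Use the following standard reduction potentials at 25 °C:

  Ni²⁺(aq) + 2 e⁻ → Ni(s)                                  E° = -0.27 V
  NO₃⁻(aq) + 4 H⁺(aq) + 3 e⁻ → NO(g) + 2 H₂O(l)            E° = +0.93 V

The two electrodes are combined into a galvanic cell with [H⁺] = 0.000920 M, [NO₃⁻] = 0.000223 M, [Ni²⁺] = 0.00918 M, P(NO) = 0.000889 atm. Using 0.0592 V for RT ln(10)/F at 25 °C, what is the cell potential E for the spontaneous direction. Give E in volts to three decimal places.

NO₃⁻/NO is the cathode (higher E°), Ni²⁺/Ni the anode: E°cell = +0.93 − (-0.27) = +1.20 V, n = 6.
Overall: 2 NO₃⁻(aq) + 8 H⁺(aq) + 3 Ni(s) → 2 NO(g) + 4 H₂O(l) + 3 Ni²⁺(aq)
Q = P(NO)^2·[Ni²⁺]^3 / ([NO₃⁻]^2·[H⁺]^8); log Q = 19.379.
E = E° − (0.0592/n) log Q = +1.20 − (0.0592/6)(19.379) = +1.009 V.

+1.009 V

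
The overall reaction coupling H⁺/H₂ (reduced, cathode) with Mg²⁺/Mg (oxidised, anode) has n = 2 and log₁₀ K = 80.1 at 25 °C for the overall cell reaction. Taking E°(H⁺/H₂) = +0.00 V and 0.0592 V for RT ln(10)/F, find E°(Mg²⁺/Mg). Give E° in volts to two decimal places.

-2.37 V

E°cell = (0.0592/n)·log K = (0.0592/2)(80.1) = +2.371 V.
Since H⁺/H₂ is the cathode and Mg²⁺/Mg the anode, E°cell = E°(H⁺/H₂) − E°(Mg²⁺/Mg).
So E°(Mg²⁺/Mg) = E°(H⁺/H₂) − E°cell = (+0.00) − (+2.371) = -2.37 V.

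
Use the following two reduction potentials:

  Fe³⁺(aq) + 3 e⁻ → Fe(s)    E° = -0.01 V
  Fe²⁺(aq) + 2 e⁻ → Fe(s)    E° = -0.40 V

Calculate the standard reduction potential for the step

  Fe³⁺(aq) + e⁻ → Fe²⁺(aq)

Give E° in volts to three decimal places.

Sequential free energies add, so n₃E°₃ = n₁E°₁ + n₂E°₂.
With n₃ = 3, and the known step contributing 2×(-0.40) V, the unknown satisfies 1·E° = 3×(-0.01) − 2×(-0.40) = +0.770.
E° = +0.770 / 1 = +0.770 V.

+0.770 V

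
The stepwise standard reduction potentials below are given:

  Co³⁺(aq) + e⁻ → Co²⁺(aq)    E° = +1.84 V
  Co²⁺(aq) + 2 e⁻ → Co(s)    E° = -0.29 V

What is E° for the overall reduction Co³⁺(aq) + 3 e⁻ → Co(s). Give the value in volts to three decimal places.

Standard free energies of sequential steps add: ΔG°₃ = ΔG°₁ + ΔG°₂, so n₃E°₃ = n₁E°₁ + n₂E°₂.
E°₃ = (1×+1.84 + 2×-0.29) / 3 = (+1.260) / 3 = +0.420 V.

+0.420 V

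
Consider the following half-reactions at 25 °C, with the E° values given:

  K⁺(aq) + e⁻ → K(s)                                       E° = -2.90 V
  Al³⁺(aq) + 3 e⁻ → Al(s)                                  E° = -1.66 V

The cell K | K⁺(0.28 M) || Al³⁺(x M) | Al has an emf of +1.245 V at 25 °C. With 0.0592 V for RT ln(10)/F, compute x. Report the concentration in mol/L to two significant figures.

Al³⁺/Al is the cathode, K⁺/K the anode: E°cell = +1.24 V, n = 3.
Overall reaction: Al³⁺(aq) + 3 K(s) → Al(s) + 3 K⁺(aq); Q = [K⁺]^3/[Al³⁺]^1.
From E = E° − (0.0592/n) log Q: log Q = (E° − E)·n/0.0592 = (+1.24 − (+1.245))·3/0.0592 = -0.2534.
So 1·log[Al³⁺] = 3·log(0.28) − log Q = -1.6585 − (-0.2534) = -1.4051; [Al³⁺] = 10^(-1.4051) ≈ 0.039 M.

0.039 M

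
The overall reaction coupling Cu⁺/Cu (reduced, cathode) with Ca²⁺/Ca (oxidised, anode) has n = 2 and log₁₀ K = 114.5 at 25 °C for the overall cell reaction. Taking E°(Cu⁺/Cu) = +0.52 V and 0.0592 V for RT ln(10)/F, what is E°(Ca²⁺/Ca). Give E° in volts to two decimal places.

-2.87 V

E°cell = (0.0592/n)·log K = (0.0592/2)(114.5) = +3.389 V.
Since Cu⁺/Cu is the cathode and Ca²⁺/Ca the anode, E°cell = E°(Cu⁺/Cu) − E°(Ca²⁺/Ca).
So E°(Ca²⁺/Ca) = E°(Cu⁺/Cu) − E°cell = (+0.52) − (+3.389) = -2.87 V.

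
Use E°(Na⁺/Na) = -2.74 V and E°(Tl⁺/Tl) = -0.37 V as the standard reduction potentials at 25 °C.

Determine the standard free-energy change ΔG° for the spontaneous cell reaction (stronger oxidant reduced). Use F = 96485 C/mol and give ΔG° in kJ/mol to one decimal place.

Tl⁺/Tl (E° = -0.37 V) is the cathode; Na⁺/Na (E° = -2.74 V) is the anode, so E°cell = +2.37 V.
Balancing electrons gives n = 1 (lcm of 1 and 1).
ΔG° = −nFE° = −(1)(96485)(+2.37) = -228,669 J = -228.7 kJ/mol.

-228.7 kJ/mol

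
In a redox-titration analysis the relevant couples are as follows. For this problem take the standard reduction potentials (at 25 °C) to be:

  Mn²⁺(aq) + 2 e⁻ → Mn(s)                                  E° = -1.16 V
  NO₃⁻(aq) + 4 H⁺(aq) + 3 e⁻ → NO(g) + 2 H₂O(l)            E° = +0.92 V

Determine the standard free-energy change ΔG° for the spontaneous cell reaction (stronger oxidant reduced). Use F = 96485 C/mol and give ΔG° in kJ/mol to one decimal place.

NO₃⁻/NO (E° = +0.92 V) is the cathode; Mn²⁺/Mn (E° = -1.16 V) is the anode, so E°cell = +2.08 V.
Balancing electrons gives n = 6 (lcm of 3 and 2).
ΔG° = −nFE° = −(6)(96485)(+2.08) = -1,204,133 J = -1204.1 kJ/mol.

-1204.1 kJ/mol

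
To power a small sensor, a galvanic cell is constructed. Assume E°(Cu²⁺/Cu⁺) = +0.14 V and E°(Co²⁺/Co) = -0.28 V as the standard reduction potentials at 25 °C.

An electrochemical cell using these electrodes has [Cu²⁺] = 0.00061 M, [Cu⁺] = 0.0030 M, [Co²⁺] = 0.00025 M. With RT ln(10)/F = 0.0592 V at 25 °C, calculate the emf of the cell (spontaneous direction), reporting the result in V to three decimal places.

+0.486 V

Cu²⁺/Cu⁺ is the cathode (higher E°), Co²⁺/Co the anode: E°cell = +0.14 − (-0.28) = +0.42 V, n = 2.
Overall: 2 Cu²⁺(aq) + Co(s) → 2 Cu⁺(aq) + Co²⁺(aq)
Q = [Cu⁺]^2·[Co²⁺] / ([Cu²⁺]^2); log Q = -2.218.
E = E° − (0.0592/n) log Q = +0.42 − (0.0592/2)(-2.218) = +0.486 V.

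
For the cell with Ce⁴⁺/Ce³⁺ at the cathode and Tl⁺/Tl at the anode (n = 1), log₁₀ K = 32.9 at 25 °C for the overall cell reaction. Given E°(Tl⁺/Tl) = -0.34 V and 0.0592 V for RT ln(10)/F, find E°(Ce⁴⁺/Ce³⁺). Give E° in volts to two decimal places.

E°cell = (0.0592/n)·log K = (0.0592/1)(32.9) = +1.948 V.
Since Ce⁴⁺/Ce³⁺ is the cathode and Tl⁺/Tl the anode, E°cell = E°(Ce⁴⁺/Ce³⁺) − E°(Tl⁺/Tl).
So E°(Ce⁴⁺/Ce³⁺) = E°cell + E°(Tl⁺/Tl) = +1.948 + (-0.34) = +1.61 V.

+1.61 V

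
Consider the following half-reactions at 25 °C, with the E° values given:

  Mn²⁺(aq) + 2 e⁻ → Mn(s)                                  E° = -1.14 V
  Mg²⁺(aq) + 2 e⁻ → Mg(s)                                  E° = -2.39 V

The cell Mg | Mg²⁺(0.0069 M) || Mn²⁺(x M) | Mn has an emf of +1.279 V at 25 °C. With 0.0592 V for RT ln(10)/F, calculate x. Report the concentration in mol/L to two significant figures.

0.066 M

Mn²⁺/Mn is the cathode, Mg²⁺/Mg the anode: E°cell = +1.25 V, n = 2.
Overall reaction: Mn²⁺(aq) + Mg(s) → Mn(s) + Mg²⁺(aq); Q = [Mg²⁺]^1/[Mn²⁺]^1.
From E = E° − (0.0592/n) log Q: log Q = (E° − E)·n/0.0592 = (+1.25 − (+1.279))·2/0.0592 = -0.9797.
So 1·log[Mn²⁺] = 1·log(0.0069) − log Q = -2.1612 − (-0.9797) = -1.1815; [Mn²⁺] = 10^(-1.1815) ≈ 0.066 M.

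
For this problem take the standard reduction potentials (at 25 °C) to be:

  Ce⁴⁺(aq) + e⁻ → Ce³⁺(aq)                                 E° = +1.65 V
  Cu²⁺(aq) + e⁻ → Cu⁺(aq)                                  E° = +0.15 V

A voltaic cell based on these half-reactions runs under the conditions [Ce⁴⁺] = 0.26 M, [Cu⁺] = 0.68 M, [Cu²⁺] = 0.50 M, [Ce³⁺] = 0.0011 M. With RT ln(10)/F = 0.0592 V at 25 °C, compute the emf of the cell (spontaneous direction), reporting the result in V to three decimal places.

+1.648 V

Ce⁴⁺/Ce³⁺ is the cathode (higher E°), Cu²⁺/Cu⁺ the anode: E°cell = +1.65 − (+0.15) = +1.50 V, n = 1.
Overall: Ce⁴⁺(aq) + Cu⁺(aq) → Ce³⁺(aq) + Cu²⁺(aq)
Q = [Ce³⁺]·[Cu²⁺] / ([Ce⁴⁺]·[Cu⁺]); log Q = -2.507.
E = E° − (0.0592/n) log Q = +1.50 − (0.0592/1)(-2.507) = +1.648 V.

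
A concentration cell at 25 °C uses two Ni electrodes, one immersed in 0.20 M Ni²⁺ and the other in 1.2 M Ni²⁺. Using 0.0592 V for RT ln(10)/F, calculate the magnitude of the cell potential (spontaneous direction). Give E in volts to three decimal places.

+0.023 V

For a concentration cell E°cell = 0. The 1.2 M side is the cathode (reduction is favoured where [Ni²⁺] is higher).
With n = 2, E = −(0.0592/2) log([Ni²⁺]ₐₙ/[Ni²⁺]꜀ₐₜ) = −(0.0592/2) log(0.2/1.2) = −(0.0592/2)(-0.778) = +0.023 V.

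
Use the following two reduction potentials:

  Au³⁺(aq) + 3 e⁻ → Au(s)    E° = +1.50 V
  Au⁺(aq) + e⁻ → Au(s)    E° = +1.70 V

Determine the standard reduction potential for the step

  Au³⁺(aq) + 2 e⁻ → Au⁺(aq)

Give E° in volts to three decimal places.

Sequential free energies add, so n₃E°₃ = n₁E°₁ + n₂E°₂.
With n₃ = 3, and the known step contributing 1×(+1.70) V, the unknown satisfies 2·E° = 3×(+1.50) − 1×(+1.70) = +2.800.
E° = +2.800 / 2 = +1.400 V.

+1.400 V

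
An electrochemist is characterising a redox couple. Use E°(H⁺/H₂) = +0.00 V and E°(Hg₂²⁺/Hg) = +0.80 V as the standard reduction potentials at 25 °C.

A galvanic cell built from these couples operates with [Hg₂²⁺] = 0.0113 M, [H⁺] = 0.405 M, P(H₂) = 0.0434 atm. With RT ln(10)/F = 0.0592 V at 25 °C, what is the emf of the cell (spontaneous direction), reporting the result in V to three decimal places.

Hg₂²⁺/Hg is the cathode (higher E°), H⁺/H₂ the anode: E°cell = +0.80 − (+0.00) = +0.80 V, n = 2.
Overall: Hg₂²⁺(aq) + H₂(g) → 2 Hg(l) + 2 H⁺(aq)
Q = [H⁺]^2 / ([Hg₂²⁺]·P(H₂)); log Q = 2.524.
E = E° − (0.0592/n) log Q = +0.80 − (0.0592/2)(2.524) = +0.725 V.

+0.725 V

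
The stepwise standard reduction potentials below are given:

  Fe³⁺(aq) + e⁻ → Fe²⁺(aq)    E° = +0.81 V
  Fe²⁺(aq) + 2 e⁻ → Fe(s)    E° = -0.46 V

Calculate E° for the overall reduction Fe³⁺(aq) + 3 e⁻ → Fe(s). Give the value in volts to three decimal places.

-0.037 V

Since ΔG° = −nFE° is additive over sequential reductions, n₃E°₃ = n₁E°₁ + n₂E°₂.
E°₃ = (1×+0.81 + 2×-0.46) / 3 = (-0.110) / 3 = -0.037 V.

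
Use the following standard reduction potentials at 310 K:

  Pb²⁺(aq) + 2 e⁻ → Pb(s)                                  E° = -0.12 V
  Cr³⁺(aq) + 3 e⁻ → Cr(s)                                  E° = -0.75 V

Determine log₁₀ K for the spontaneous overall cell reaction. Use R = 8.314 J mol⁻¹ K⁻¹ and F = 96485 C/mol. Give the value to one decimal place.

61.5

Cathode: Pb²⁺/Pb; anode: Cr³⁺/Cr. E°cell = (-0.12) − (-0.75) = +0.63 V, with n = 6.
ΔG° = −nFE° = −RT ln K, so ln K = nFE°/(RT) = (6)(96485)(+0.63) / ((8.314)(310)) = 141.508.
log₁₀ K = 141.508 / ln 10 = 61.5.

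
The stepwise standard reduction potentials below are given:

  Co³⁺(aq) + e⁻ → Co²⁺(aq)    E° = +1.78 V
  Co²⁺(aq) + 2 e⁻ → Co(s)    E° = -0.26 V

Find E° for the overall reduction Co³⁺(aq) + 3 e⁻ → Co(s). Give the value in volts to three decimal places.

Standard free energies of sequential steps add: ΔG°₃ = ΔG°₁ + ΔG°₂, so n₃E°₃ = n₁E°₁ + n₂E°₂.
E°₃ = (1×+1.78 + 2×-0.26) / 3 = (+1.260) / 3 = +0.420 V.

+0.420 V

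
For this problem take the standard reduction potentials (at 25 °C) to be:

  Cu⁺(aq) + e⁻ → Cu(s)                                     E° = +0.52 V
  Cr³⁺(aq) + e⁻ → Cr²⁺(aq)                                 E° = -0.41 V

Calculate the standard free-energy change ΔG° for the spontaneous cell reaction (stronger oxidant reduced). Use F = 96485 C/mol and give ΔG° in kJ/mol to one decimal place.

Cu⁺/Cu (E° = +0.52 V) is the cathode; Cr³⁺/Cr²⁺ (E° = -0.41 V) is the anode, so E°cell = +0.93 V.
Balancing electrons gives n = 1 (lcm of 1 and 1).
ΔG° = −nFE° = −(1)(96485)(+0.93) = -89,731 J = -89.7 kJ/mol.

-89.7 kJ/mol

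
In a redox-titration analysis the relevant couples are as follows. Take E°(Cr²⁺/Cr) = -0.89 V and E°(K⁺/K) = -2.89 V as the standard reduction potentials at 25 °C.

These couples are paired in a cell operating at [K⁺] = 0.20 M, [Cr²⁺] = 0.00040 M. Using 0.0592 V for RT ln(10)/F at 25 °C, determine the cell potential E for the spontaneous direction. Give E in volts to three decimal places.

Cr²⁺/Cr is the cathode (higher E°), K⁺/K the anode: E°cell = -0.89 − (-2.89) = +2.00 V, n = 2.
Overall: Cr²⁺(aq) + 2 K(s) → Cr(s) + 2 K⁺(aq)
Q = [K⁺]^2 / ([Cr²⁺]); log Q = 2.000.
E = E° − (0.0592/n) log Q = +2.00 − (0.0592/2)(2.000) = +1.941 V.

+1.941 V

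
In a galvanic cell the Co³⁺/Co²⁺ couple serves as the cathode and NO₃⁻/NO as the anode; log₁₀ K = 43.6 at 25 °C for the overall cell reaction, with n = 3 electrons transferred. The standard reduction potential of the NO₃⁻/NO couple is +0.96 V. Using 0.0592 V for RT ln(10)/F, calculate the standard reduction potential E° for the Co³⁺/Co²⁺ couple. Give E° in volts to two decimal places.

+1.82 V

E°cell = (0.0592/n)·log K = (0.0592/3)(43.6) = +0.860 V.
Since Co³⁺/Co²⁺ is the cathode and NO₃⁻/NO the anode, E°cell = E°(Co³⁺/Co²⁺) − E°(NO₃⁻/NO).
So E°(Co³⁺/Co²⁺) = E°cell + E°(NO₃⁻/NO) = +0.860 + (+0.96) = +1.82 V.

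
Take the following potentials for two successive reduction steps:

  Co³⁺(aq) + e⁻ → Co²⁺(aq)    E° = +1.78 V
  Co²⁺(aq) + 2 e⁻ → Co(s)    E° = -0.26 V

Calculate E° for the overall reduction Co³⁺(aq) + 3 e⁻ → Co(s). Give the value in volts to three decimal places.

Since ΔG° = −nFE° is additive over sequential reductions, n₃E°₃ = n₁E°₁ + n₂E°₂.
E°₃ = (1×+1.78 + 2×-0.26) / 3 = (+1.260) / 3 = +0.420 V.
E° values themselves are not directly additive — weighting by electron count is essential.

+0.420 V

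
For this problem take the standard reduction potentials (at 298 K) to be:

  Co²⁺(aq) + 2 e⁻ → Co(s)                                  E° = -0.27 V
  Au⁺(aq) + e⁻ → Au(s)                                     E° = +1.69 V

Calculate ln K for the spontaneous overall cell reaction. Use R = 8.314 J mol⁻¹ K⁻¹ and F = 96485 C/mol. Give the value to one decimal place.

152.7

Cathode: Au⁺/Au; anode: Co²⁺/Co. E°cell = (+1.69) − (-0.27) = +1.96 V, with n = 2.
ΔG° = −nFE° = −RT ln K, so ln K = nFE°/(RT) = (2)(96485)(+1.96) / ((8.314)(298)) = 152.658.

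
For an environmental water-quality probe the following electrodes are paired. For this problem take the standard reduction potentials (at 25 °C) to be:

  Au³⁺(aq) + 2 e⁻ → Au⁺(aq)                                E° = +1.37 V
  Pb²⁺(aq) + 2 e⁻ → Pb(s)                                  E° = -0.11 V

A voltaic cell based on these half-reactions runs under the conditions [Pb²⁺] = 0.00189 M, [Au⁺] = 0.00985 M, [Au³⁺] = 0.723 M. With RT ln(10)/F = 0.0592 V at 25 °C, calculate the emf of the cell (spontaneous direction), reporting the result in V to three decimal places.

Au³⁺/Au⁺ is the cathode (higher E°), Pb²⁺/Pb the anode: E°cell = +1.37 − (-0.11) = +1.48 V, n = 2.
Overall: Au³⁺(aq) + Pb(s) → Au⁺(aq) + Pb²⁺(aq)
Q = [Au⁺]·[Pb²⁺] / ([Au³⁺]); log Q = -4.589.
E = E° − (0.0592/n) log Q = +1.48 − (0.0592/2)(-4.589) = +1.616 V.

+1.616 V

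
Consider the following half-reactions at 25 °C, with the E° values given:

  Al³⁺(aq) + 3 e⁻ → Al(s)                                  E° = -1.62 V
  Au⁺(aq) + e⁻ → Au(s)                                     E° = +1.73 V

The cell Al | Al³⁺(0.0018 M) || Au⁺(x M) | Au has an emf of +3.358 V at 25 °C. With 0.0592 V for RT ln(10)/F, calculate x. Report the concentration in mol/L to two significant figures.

0.17 M

Au⁺/Au is the cathode, Al³⁺/Al the anode: E°cell = +3.35 V, n = 3.
Overall reaction: 3 Au⁺(aq) + Al(s) → 3 Au(s) + Al³⁺(aq); Q = [Al³⁺]^1/[Au⁺]^3.
From E = E° − (0.0592/n) log Q: log Q = (E° − E)·n/0.0592 = (+3.35 − (+3.358))·3/0.0592 = -0.4054.
So 3·log[Au⁺] = 1·log(0.0018) − log Q = -2.7447 − (-0.4054) = -2.3393; log[Au⁺] = -2.3393 / 3 = -0.7798; [Au⁺] = 10^(-0.7798) ≈ 0.17 M.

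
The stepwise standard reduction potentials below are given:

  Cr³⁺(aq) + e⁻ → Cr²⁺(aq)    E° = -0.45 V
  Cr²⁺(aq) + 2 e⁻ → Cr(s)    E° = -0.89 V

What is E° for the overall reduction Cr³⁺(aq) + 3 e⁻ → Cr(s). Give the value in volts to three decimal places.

Since ΔG° = −nFE° is additive over sequential reductions, n₃E°₃ = n₁E°₁ + n₂E°₂.
E°₃ = (1×-0.45 + 2×-0.89) / 3 = (-2.230) / 3 = -0.743 V.
Simply averaging or adding the two E° values would be wrong; the electron-weighted sum is required.

-0.743 V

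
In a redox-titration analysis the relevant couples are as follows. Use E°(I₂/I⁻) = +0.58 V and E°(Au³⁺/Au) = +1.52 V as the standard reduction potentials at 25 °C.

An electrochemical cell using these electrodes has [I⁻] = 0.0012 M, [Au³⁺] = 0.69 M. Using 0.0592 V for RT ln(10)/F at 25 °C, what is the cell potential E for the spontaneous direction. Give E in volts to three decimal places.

Au³⁺/Au is the cathode (higher E°), I₂/I⁻ the anode: E°cell = +1.52 − (+0.58) = +0.94 V, n = 6.
Overall: 2 Au³⁺(aq) + 6 I⁻(aq) → 2 Au(s) + 3 I₂(s)
Q = 1 / ([Au³⁺]^2·[I⁻]^6); log Q = 17.847.
E = E° − (0.0592/n) log Q = +0.94 − (0.0592/6)(17.847) = +0.764 V.

+0.764 V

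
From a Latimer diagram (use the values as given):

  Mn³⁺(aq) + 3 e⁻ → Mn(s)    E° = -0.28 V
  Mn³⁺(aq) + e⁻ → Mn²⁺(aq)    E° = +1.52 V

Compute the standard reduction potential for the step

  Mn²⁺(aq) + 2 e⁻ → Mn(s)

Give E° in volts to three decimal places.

-1.180 V

Sequential free energies add, so n₃E°₃ = n₁E°₁ + n₂E°₂.
With n₃ = 3, and the known step contributing 1×(+1.52) V, the unknown satisfies 2·E° = 3×(-0.28) − 1×(+1.52) = -2.360.
E° = -2.360 / 2 = -1.180 V.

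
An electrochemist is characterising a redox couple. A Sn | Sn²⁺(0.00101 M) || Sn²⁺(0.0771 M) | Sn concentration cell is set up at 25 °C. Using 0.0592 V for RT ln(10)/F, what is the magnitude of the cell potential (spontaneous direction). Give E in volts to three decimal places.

For a concentration cell E°cell = 0. The 0.0771 M side is the cathode (reduction is favoured where [Sn²⁺] is higher).
With n = 2, E = −(0.0592/2) log([Sn²⁺]ₐₙ/[Sn²⁺]꜀ₐₜ) = −(0.0592/2) log(0.00101/0.0771) = −(0.0592/2)(-1.883) = +0.056 V.

+0.056 V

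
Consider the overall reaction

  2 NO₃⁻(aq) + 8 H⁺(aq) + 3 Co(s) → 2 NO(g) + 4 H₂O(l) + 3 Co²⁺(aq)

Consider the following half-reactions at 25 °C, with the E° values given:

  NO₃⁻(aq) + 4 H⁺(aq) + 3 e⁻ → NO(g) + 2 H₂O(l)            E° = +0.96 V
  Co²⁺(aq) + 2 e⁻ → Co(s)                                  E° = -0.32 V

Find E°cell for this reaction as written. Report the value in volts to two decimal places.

The NO₃⁻/NO couple has the higher reduction potential, so it is the cathode; Co²⁺/Co is oxidised at the anode.
E°cell = E°(cathode) − E°(anode) = (+0.96) − (-0.32) = +1.28 V.

+1.28 V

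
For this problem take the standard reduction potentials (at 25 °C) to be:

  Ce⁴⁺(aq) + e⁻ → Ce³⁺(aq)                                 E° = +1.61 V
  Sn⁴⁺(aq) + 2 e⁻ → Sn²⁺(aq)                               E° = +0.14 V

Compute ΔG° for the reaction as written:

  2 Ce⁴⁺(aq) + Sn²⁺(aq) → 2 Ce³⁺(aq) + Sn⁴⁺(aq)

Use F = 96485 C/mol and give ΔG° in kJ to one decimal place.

-283.7 kJ

As written, Ce⁴⁺/Ce³⁺ is reduced (cathode) and Sn⁴⁺/Sn²⁺ is oxidised (anode), so E°cell = (+1.61) − (+0.14) = +1.47 V.
Balancing electrons gives n = 2.
ΔG° = −nFE° = −(2)(96485)(+1.47) = -283,666 J = -283.7 kJ.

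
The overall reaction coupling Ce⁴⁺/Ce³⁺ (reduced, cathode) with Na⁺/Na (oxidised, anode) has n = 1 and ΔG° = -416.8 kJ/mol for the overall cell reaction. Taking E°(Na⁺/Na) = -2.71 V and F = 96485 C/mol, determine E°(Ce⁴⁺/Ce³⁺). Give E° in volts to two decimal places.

E°cell = −ΔG°/(nF) = −(-416.8×10³)/((1)(96485)) = +4.320 V.
Since Ce⁴⁺/Ce³⁺ is the cathode and Na⁺/Na the anode, E°cell = E°(Ce⁴⁺/Ce³⁺) − E°(Na⁺/Na).
So E°(Ce⁴⁺/Ce³⁺) = E°cell + E°(Na⁺/Na) = +4.320 + (-2.71) = +1.61 V.

+1.61 V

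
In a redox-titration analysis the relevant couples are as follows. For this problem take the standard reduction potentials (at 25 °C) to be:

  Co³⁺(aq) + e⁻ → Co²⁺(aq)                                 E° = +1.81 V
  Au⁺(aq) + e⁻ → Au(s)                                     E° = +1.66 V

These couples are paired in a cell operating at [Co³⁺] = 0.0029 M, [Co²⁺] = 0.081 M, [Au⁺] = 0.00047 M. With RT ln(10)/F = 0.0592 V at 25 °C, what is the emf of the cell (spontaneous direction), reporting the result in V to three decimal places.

+0.261 V

Co³⁺/Co²⁺ is the cathode (higher E°), Au⁺/Au the anode: E°cell = +1.81 − (+1.66) = +0.15 V, n = 1.
Overall: Co³⁺(aq) + Au(s) → Co²⁺(aq) + Au⁺(aq)
Q = [Co²⁺]·[Au⁺] / ([Co³⁺]); log Q = -1.882.
E = E° − (0.0592/n) log Q = +0.15 − (0.0592/1)(-1.882) = +0.261 V.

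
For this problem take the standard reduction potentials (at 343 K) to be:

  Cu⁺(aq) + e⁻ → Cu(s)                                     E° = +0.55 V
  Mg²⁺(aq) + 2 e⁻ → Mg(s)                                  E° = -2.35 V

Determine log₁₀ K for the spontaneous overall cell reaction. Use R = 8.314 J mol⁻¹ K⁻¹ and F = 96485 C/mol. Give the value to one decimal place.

Cathode: Cu⁺/Cu; anode: Mg²⁺/Mg. E°cell = (+0.55) − (-2.35) = +2.90 V, with n = 2.
ΔG° = −nFE° = −RT ln K, so ln K = nFE°/(RT) = (2)(96485)(+2.90) / ((8.314)(343)) = 196.238.
log₁₀ K = 196.238 / ln 10 = 85.2.

85.2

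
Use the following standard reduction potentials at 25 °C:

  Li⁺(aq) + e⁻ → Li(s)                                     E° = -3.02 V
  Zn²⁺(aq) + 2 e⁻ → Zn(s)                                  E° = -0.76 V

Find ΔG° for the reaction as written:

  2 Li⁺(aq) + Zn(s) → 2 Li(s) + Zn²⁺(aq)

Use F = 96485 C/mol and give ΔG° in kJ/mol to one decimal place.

+436.1 kJ/mol

As written, Li⁺/Li is reduced (cathode) and Zn²⁺/Zn is oxidised (anode), so E°cell = (-3.02) − (-0.76) = -2.26 V.
Balancing electrons gives n = 2.
ΔG° = −nFE° = −(2)(96485)(-2.26) = 436,112 J = +436.1 kJ/mol.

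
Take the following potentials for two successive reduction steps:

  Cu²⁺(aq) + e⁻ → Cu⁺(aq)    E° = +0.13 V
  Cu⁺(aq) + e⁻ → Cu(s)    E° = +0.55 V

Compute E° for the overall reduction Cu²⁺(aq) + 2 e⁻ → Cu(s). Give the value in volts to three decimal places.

+0.340 V

Adding the free-energy changes (−nFE°) of the two steps gives −n₃FE°₃ = −n₁FE°₁ − n₂FE°₂.
E°₃ = (1×+0.13 + 1×+0.55) / 2 = (+0.680) / 2 = +0.340 V.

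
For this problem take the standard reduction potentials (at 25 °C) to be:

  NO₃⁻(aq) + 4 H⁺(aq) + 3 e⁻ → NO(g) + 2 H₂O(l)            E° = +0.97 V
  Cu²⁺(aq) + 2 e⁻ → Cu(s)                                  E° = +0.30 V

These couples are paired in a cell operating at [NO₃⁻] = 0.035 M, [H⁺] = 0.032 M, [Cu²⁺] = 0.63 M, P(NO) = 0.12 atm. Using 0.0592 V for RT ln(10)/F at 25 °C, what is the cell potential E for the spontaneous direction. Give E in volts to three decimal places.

+0.547 V

NO₃⁻/NO is the cathode (higher E°), Cu²⁺/Cu the anode: E°cell = +0.97 − (+0.30) = +0.67 V, n = 6.
Overall: 2 NO₃⁻(aq) + 8 H⁺(aq) + 3 Cu(s) → 2 NO(g) + 4 H₂O(l) + 3 Cu²⁺(aq)
Q = P(NO)^2·[Cu²⁺]^3 / ([NO₃⁻]^2·[H⁺]^8); log Q = 12.427.
E = E° − (0.0592/n) log Q = +0.67 − (0.0592/6)(12.427) = +0.547 V.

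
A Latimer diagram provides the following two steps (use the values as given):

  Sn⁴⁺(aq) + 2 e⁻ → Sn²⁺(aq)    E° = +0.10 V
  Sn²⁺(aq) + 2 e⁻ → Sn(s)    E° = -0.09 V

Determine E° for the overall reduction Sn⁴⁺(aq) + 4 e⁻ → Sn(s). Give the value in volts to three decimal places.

Since ΔG° = −nFE° is additive over sequential reductions, n₃E°₃ = n₁E°₁ + n₂E°₂.
E°₃ = (2×+0.10 + 2×-0.09) / 4 = (+0.020) / 4 = +0.005 V.

+0.005 V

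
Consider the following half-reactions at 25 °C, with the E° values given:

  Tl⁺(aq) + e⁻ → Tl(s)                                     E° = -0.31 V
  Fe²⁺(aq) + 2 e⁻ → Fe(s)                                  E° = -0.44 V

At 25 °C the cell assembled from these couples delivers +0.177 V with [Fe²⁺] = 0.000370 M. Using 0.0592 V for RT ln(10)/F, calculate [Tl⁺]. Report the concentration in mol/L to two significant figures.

Tl⁺/Tl is the cathode, Fe²⁺/Fe the anode: E°cell = +0.13 V, n = 2.
Overall reaction: 2 Tl⁺(aq) + Fe(s) → 2 Tl(s) + Fe²⁺(aq); Q = [Fe²⁺]^1/[Tl⁺]^2.
From E = E° − (0.0592/n) log Q: log Q = (E° − E)·n/0.0592 = (+0.13 − (+0.177))·2/0.0592 = -1.5878.
So 2·log[Tl⁺] = 1·log(0.00037) − log Q = -3.4318 − (-1.5878) = -1.8440; log[Tl⁺] = -1.8440 / 2 = -0.9220; [Tl⁺] = 10^(-0.9220) ≈ 0.12 M.

0.12 M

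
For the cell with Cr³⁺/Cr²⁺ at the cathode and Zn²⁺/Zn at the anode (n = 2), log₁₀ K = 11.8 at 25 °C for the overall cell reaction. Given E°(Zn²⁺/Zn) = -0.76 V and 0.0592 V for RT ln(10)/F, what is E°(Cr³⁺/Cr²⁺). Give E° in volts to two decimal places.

E°cell = (0.0592/n)·log K = (0.0592/2)(11.8) = +0.349 V.
Since Cr³⁺/Cr²⁺ is the cathode and Zn²⁺/Zn the anode, E°cell = E°(Cr³⁺/Cr²⁺) − E°(Zn²⁺/Zn).
So E°(Cr³⁺/Cr²⁺) = E°cell + E°(Zn²⁺/Zn) = +0.349 + (-0.76) = -0.41 V.

-0.41 V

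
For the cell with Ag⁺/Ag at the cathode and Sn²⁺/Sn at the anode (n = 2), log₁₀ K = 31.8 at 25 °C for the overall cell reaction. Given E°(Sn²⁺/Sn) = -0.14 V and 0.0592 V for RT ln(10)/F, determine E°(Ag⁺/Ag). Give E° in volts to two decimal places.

+0.80 V

E°cell = (0.0592/n)·log K = (0.0592/2)(31.8) = +0.941 V.
Since Ag⁺/Ag is the cathode and Sn²⁺/Sn the anode, E°cell = E°(Ag⁺/Ag) − E°(Sn²⁺/Sn).
So E°(Ag⁺/Ag) = E°cell + E°(Sn²⁺/Sn) = +0.941 + (-0.14) = +0.80 V.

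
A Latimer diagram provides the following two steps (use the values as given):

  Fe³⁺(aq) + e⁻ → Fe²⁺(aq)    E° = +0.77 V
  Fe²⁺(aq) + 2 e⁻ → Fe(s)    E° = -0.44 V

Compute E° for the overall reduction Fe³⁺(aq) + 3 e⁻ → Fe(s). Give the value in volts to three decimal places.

-0.037 V

Standard free energies of sequential steps add: ΔG°₃ = ΔG°₁ + ΔG°₂, so n₃E°₃ = n₁E°₁ + n₂E°₂.
E°₃ = (1×+0.77 + 2×-0.44) / 3 = (-0.110) / 3 = -0.037 V.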